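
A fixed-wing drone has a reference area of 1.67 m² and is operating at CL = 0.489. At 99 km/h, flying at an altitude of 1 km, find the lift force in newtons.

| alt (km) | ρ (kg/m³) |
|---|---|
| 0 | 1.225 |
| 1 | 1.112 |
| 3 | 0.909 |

At 1 km, from the table: ρ = 1.112 kg/m³.
Convert speed: v = 99 km/h ÷ 3.6 = 27.5 m/s.
Dynamic pressure q = ½ρv² = ½ × 1.112 × 27.5² = 420.5 Pa.
L = q·S·CL = 420.5 × 1.67 × 0.489 = 343 N

L = 343 N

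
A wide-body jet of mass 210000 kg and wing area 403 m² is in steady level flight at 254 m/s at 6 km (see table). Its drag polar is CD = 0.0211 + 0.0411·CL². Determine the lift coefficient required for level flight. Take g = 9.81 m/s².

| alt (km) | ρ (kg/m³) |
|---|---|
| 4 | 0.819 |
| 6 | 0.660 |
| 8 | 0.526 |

At 6 km, from the table: ρ = 0.660 kg/m³.
Level flight ⇒ L = W = m·g = 210000 × 9.81 = 2.0601×10^6 N.
q = ½ρv² = ½ × 0.66 × 254² = 21290 Pa.
CL = 2W/(ρv²S) = 2×2.0601×10^6/(0.66×254²×403) = 0.2401.

CL = 0.24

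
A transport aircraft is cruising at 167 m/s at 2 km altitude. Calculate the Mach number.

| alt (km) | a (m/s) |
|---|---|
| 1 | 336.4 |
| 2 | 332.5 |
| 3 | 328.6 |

M = 0.502

At 2 km, from the table: a = 332.5 m/s.
M = v/a = 167 / 332.5 = 0.502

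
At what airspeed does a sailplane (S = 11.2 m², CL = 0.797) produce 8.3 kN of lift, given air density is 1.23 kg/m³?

v = 38.9 m/s

L = ½ρv²S·CL ⇒ v = √(2L/(ρ·S·CL))
v = √(2 × 8300 / (1.23 × 11.2 × 0.797)) = √1512 = 38.9 m/s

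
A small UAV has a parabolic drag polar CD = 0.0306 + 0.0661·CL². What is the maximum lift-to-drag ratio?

(L/D)max = 11.1

For CD = CD0 + K·CL², (L/D)max occurs at CL* = √(CD0/K) and equals 1/(2√(K·CD0)).
(L/D)max = 1/(2√(0.0661 × 0.0306)) = 1/(2 × 0.04497) = 11.1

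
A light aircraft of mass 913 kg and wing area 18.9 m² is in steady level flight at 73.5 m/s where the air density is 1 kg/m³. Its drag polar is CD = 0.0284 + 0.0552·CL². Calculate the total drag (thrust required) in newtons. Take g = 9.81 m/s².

In steady level flight, lift balances weight: W = mg = 913 × 9.81 = 8956.5 N.
Dynamic pressure q = 0.5 × 1 × 73.5² = 2701 Pa.
CL = 2W/(ρv²S) = 2×8956.5/(1×73.5²×18.9) = 0.1754.
CD = 0.0284 + 0.0552 × 0.1754² = 0.0301.
D = q·S·CD = 2701 × 18.9 × 0.0301 = 1537 N

D = 1540 N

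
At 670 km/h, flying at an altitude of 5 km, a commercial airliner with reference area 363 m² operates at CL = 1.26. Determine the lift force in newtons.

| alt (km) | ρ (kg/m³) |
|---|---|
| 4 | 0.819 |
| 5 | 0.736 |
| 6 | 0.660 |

At 5 km, from the table: ρ = 0.736 kg/m³.
Convert speed: v = 670 km/h ÷ 3.6 = 186.1 m/s.
Dynamic pressure q = ½ρv² = ½ × 0.736 × 186.1² = 12750 Pa.
L = q·S·CL = 12750 × 363 × 1.26 = 5.83×10^6 N ≈ 5830 kN

L = 5.83×10^6 N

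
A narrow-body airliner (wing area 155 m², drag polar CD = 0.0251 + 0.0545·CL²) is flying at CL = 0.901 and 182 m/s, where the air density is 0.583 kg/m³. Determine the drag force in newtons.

D = 1.04×10^5 N

CD = 0.0251 + 0.0545 × 0.901² = 0.06934
D = ½ρv²S·CD = ½ × 0.583 × 182² × 155 × 0.06934 = 1.04×10^5 N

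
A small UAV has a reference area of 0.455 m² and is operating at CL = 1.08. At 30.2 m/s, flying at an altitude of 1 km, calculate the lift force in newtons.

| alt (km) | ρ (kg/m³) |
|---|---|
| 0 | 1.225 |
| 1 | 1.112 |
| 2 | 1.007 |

L = 249 N

At 1 km, from the table: ρ = 1.112 kg/m³.
Dynamic pressure q = ½ρv² = ½ × 1.112 × 30.2² = 507.1 Pa.
L = q·S·CL = 507.1 × 0.455 × 1.08 = 249 N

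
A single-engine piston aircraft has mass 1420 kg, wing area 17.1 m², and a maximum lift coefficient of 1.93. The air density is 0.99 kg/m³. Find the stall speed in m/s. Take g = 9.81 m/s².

Weight W = mg = 1420 × 9.81 = 13930 N.
V_stall = √(2W/(ρ·S·CL,max)) = √(2 × 13930 / (0.99 × 17.1 × 1.93))
V_stall = √852.7 = 29.2 m/s

V_stall = 29.2 m/s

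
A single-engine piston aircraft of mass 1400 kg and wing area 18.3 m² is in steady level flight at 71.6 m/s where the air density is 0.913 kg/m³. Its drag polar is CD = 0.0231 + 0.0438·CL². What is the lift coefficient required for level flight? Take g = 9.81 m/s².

Level flight ⇒ L = W = m·g = 1400 × 9.81 = 13734 N.
Dynamic pressure q = 0.5 × 0.913 × 71.6² = 2340 Pa.
Required CL = L/(qS) = 13734/(2340·18.3) = 0.3207.

CL = 0.321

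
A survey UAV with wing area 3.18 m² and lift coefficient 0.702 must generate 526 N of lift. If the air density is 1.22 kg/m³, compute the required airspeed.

v = 19.7 m/s

L = ½ρv²S·CL ⇒ v = √(2L/(ρ·S·CL))
v = √(2 × 526 / (1.22 × 3.18 × 0.702)) = √386.3 = 19.7 m/s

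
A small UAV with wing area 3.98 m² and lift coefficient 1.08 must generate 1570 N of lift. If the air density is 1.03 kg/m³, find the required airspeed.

L = ½ρv²S·CL ⇒ v = √(2L/(ρ·S·CL))
v = √(2 × 1570 / (1.03 × 3.98 × 1.08)) = √709.2 = 26.6 m/s

v = 26.6 m/s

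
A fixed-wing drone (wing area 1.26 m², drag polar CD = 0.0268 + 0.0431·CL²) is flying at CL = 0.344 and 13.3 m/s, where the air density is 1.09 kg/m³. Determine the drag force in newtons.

D = 3.87 N

CD = 0.0268 + 0.0431 × 0.344² = 0.0319
D = ½ρv²S·CD = ½ × 1.09 × 13.3² × 1.26 × 0.0319 = 3.87 N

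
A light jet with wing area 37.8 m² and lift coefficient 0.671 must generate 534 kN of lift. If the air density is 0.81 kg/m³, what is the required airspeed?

v = 228 m/s

L = ½ρv²S·CL ⇒ v = √(2L/(ρ·S·CL))
v = √(2 × 5.34×10^5 / (0.81 × 37.8 × 0.671)) = √51980 = 228 m/s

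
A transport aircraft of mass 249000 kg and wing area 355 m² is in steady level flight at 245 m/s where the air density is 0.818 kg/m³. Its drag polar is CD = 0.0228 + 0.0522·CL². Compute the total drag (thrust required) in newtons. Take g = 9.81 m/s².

Weight W = mg = 249000 × 9.81 = 2.4427×10^6 N; in level flight L = W.
q = ½ρv² = ½ × 0.818 × 245² = 24550 Pa.
CL = W/(q·S) = 2.4427×10^6 / (24550 × 355) = 0.2803.
CD = 0.0228 + 0.0522 × 0.2803² = 0.0269.
D = q·S·CD = 24550 × 355 × 0.0269 = 2.344×10^5 N

D = 2.34×10^5 N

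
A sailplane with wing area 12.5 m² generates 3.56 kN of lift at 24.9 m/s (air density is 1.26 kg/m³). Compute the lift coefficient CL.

CL = 0.729

From L = ½ρv²S·CL, rearranging gives CL = 2L/(ρv²S).
CL = 2 × 3560 / (1.26 × 24.9² × 12.5) = 0.729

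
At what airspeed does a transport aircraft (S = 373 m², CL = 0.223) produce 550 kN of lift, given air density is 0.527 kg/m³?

L = ½ρv²S·CL ⇒ v = √(2L/(ρ·S·CL))
v = √(2 × 5.5×10^5 / (0.527 × 373 × 0.223)) = √25090 = 158 m/s

v = 158 m/s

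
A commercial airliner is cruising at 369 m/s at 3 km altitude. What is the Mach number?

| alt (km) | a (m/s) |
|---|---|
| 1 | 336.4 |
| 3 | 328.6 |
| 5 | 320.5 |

M = 1.12

At 3 km, from the table: a = 328.6 m/s.
M = v/a = 369 / 328.6 = 1.12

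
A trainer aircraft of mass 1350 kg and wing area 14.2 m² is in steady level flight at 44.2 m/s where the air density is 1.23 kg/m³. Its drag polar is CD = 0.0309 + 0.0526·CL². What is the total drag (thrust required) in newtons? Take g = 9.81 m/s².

D = 1070 N

In steady level flight, lift balances weight: W = mg = 1350 × 9.81 = 13244 N.
Dynamic pressure q = 0.5 × 1.23 × 44.2² = 1201 Pa.
CL = W/(q·S) = 13244 / (1201 × 14.2) = 0.7762.
CD = 0.0309 + 0.0526 × 0.7762² = 0.06259.
D = q·S·CD = 1201 × 14.2 × 0.06259 = 1068 N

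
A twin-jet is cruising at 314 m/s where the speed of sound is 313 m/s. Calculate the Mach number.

M = 1

M = v/a = 314 / 313 = 1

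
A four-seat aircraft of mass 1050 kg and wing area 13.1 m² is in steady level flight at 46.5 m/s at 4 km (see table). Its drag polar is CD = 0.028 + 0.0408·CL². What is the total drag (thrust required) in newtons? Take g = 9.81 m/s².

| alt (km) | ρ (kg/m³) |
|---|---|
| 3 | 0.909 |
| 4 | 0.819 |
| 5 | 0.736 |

At 4 km, from the table: ρ = 0.819 kg/m³.
Level flight ⇒ L = W = m·g = 1050 × 9.81 = 10300 N.
q = ½ρv² = ½ × 0.819 × 46.5² = 885.4 Pa.
CL = 2W/(ρv²S) = 2×10300/(0.819×46.5²×13.1) = 0.888.
CD = 0.028 + 0.0408 × 0.888² = 0.06017.
D = q·S·CD = 885.4 × 13.1 × 0.06017 = 698 N

D = 698 N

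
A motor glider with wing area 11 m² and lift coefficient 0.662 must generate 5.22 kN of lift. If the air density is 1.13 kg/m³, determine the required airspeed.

v = 35.6 m/s

L = ½ρv²S·CL ⇒ v = √(2L/(ρ·S·CL))
v = √(2 × 5220 / (1.13 × 11 × 0.662)) = √1269 = 35.6 m/s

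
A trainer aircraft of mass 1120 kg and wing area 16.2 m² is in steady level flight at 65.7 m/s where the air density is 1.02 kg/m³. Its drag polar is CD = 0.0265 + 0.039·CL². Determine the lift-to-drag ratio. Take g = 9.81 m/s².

L/D = 10.2

Weight W = mg = 1120 × 9.81 = 10987 N; in level flight L = W.
q = ½ρv² = ½ × 1.02 × 65.7² = 2201 Pa.
CL = W/(q·S) = 10987 / (2201 × 16.2) = 0.3081.
CD = 0.0265 + 0.039 × 0.3081² = 0.0302.
L/D = CL/CD = 0.3081 / 0.0302 = 10.2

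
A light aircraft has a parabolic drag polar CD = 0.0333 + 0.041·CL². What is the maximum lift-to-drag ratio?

For CD = CD0 + K·CL², (L/D)max occurs at CL* = √(CD0/K) and equals 1/(2√(K·CD0)).
(L/D)max = 1/(2√(0.041 × 0.0333)) = 1/(2 × 0.03695) = 13.5

(L/D)max = 13.5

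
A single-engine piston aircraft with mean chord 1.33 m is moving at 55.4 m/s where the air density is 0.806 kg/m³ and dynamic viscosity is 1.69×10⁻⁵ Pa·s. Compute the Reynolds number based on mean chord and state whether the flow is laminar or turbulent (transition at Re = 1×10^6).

Re = ρ·v·c/μ = 0.806 × 55.4 × 1.33 / (1.69×10⁻⁵) = 3.51×10^6
Since 3.51×10^6 > 1×10^6, the flow is turbulent.

Re = 3.51×10^6 (turbulent)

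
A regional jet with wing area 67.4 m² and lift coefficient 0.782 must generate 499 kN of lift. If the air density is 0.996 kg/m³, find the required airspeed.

L = ½ρv²S·CL ⇒ v = √(2L/(ρ·S·CL))
v = √(2 × 4.99×10^5 / (0.996 × 67.4 × 0.782)) = √19010 = 138 m/s

v = 138 m/s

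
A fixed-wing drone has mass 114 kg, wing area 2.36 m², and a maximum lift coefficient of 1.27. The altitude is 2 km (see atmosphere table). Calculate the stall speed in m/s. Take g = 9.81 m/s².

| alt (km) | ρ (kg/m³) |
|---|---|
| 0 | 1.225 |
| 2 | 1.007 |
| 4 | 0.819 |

At 2 km, from the table: ρ = 1.007 kg/m³.
Stall occurs when L = W at CL,max. W = mg = 114 × 9.81 = 1118 N.
From L = ½ρV²S·CL,max = W: V_stall = √(2W/(ρSCL,max)) = √(2·1118/(1.007·2.36·1.27))
V_stall = √741.1 = 27.2 m/s

V_stall = 27.2 m/s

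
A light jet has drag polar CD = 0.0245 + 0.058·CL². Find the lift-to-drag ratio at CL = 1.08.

L/D = 11.7

CD = 0.0245 + 0.058 × 1.08² = 0.09215
L/D = CL/CD = 1.08 / 0.09215 = 11.7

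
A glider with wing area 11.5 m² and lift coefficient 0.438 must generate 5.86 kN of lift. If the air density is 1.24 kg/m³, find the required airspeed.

L = ½ρv²S·CL ⇒ v = √(2L/(ρ·S·CL))
v = √(2 × 5860 / (1.24 × 11.5 × 0.438)) = √1876 = 43.3 m/s

v = 43.3 m/s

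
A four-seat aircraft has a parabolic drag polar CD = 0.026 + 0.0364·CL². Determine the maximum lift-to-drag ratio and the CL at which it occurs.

For CD = CD0 + K·CL², (L/D)max occurs at CL* = √(CD0/K) and equals 1/(2√(K·CD0)).
(L/D)max = 1/(2√(0.0364 × 0.026)) = 1/(2 × 0.03076) = 16.3
CL* = √(0.026/0.0364) = 0.845

(L/D)max = 16.3, at CL = 0.845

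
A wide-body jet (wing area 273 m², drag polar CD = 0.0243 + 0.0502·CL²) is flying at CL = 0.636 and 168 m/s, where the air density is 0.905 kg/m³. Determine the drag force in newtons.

D = 1.56×10^5 N

CD = 0.0243 + 0.0502 × 0.636² = 0.04461
D = ½ρv²S·CD = ½ × 0.905 × 168² × 273 × 0.04461 = 1.56×10^5 N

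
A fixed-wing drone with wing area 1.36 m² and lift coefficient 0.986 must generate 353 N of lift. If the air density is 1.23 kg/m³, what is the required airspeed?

L = ½ρv²S·CL ⇒ v = √(2L/(ρ·S·CL))
v = √(2 × 353 / (1.23 × 1.36 × 0.986)) = √428 = 20.7 m/s

v = 20.7 m/s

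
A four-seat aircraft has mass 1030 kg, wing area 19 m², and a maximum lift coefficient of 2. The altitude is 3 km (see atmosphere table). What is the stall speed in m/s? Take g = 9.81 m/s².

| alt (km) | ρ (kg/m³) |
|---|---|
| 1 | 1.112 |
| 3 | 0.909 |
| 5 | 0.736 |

V_stall = 24.2 m/s

At 3 km, from the table: ρ = 0.909 kg/m³.
Stall occurs when L = W at CL,max. W = mg = 1030 × 9.81 = 10100 N.
V_stall = √(2W/(ρ·S·CL,max)) = √(2 × 10100 / (0.909 × 19 × 2))
V_stall = √585 = 24.2 m/s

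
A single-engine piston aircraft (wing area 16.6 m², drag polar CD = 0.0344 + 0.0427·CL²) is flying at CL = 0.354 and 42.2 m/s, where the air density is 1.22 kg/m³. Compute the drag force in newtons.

CD = 0.0344 + 0.0427 × 0.354² = 0.03975
D = ½ρv²S·CD = ½ × 1.22 × 42.2² × 16.6 × 0.03975 = 717 N

D = 717 N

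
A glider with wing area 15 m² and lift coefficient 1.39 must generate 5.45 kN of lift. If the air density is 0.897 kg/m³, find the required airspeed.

v = 24.1 m/s

L = ½ρv²S·CL ⇒ v = √(2L/(ρ·S·CL))
v = √(2 × 5450 / (0.897 × 15 × 1.39)) = √582.8 = 24.1 m/s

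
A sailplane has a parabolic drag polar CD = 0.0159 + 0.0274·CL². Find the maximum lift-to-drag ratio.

(L/D)max = 24

For CD = CD0 + K·CL², (L/D)max occurs at CL* = √(CD0/K) and equals 1/(2√(K·CD0)).
(L/D)max = 1/(2√(0.0274 × 0.0159)) = 1/(2 × 0.02087) = 24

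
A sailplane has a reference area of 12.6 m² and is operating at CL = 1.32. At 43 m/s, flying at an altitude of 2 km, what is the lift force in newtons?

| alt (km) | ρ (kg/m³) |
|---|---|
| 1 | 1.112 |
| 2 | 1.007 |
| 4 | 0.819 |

L = 15500 N

At 2 km, from the table: ρ = 1.007 kg/m³.
Dynamic pressure q = ½ρv² = ½ × 1.007 × 43² = 931 Pa.
L = q·S·CL = 931 × 12.6 × 1.32 = 15500 N ≈ 15.5 kN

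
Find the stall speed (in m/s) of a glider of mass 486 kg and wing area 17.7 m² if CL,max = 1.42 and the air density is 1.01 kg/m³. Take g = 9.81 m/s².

V_stall = 19.4 m/s

At stall, lift equals weight: L = W = m·g = 486 × 9.81 = 4768 N.
From L = ½ρV²S·CL,max = W: V_stall = √(2W/(ρSCL,max)) = √(2·4768/(1.01·17.7·1.42))
V_stall = √375.6 = 19.4 m/s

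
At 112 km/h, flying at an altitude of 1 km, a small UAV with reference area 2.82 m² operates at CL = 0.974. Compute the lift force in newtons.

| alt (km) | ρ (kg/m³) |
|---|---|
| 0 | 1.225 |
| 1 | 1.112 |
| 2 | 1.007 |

At 1 km, from the table: ρ = 1.112 kg/m³.
Convert speed: v = 112 km/h ÷ 3.6 = 31.11 m/s.
L = ½ρv²S·CL = ½ × 1.112 × 31.11² × 2.82 × 0.974 = 1480 N

L = 1480 N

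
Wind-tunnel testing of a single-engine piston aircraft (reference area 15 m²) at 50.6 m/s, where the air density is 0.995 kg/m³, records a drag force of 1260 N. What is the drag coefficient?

From D = ½ρv²S·CD, rearranging gives CD = 2D/(ρv²S).
CD = 2 × 1260 / (0.995 × 50.6² × 15) = 0.0659

CD = 0.0659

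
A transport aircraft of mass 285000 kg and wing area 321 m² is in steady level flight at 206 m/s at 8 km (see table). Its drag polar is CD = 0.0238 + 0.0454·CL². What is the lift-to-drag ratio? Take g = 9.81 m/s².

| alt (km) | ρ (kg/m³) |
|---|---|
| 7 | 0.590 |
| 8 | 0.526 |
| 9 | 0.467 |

At 8 km, from the table: ρ = 0.526 kg/m³.
In steady level flight, lift balances weight: W = mg = 285000 × 9.81 = 2.7958×10^6 N.
Dynamic pressure q = 0.5 × 0.526 × 206² = 11160 Pa.
CL = 2W/(ρv²S) = 2×2.7958×10^6/(0.526×206²×321) = 0.7804.
CD = 0.0238 + 0.0454 × 0.7804² = 0.05145.
L/D = CL/CD = 0.7804 / 0.05145 = 15.2

L/D = 15.2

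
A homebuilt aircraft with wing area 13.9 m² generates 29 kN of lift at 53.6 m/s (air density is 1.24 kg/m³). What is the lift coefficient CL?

CL = 1.17

From L = ½ρv²S·CL, rearranging gives CL = 2L/(ρv²S).
CL = 2 × 29000 / (1.24 × 53.6² × 13.9) = 1.17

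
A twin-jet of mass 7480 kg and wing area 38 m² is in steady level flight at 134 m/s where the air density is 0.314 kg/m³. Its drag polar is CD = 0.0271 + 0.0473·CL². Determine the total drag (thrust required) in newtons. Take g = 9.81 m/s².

Level flight ⇒ L = W = m·g = 7480 × 9.81 = 73379 N.
Dynamic pressure q = 0.5 × 0.314 × 134² = 2819 Pa.
CL = 2W/(ρv²S) = 2×73379/(0.314×134²×38) = 0.685.
CD = 0.0271 + 0.0473 × 0.685² = 0.04929.
D = q·S·CD = 2819 × 38 × 0.04929 = 5281 N

D = 5280 N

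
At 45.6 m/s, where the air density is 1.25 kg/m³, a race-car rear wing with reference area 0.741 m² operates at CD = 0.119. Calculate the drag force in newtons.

D = 115 N

Dynamic pressure q = ½ρv² = ½ × 1.25 × 45.6² = 1300 Pa.
D = q·S·CD = 1300 × 0.741 × 0.119 = 115 N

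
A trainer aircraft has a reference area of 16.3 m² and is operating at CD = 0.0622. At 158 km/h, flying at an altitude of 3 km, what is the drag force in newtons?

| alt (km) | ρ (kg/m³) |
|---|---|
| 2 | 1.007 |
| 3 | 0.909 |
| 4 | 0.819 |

At 3 km, from the table: ρ = 0.909 kg/m³.
Convert speed: v = 158 km/h ÷ 3.6 = 43.89 m/s.
D = ½ρv²S·CD = ½ × 0.909 × 43.89² × 16.3 × 0.0622 = 888 N

D = 888 N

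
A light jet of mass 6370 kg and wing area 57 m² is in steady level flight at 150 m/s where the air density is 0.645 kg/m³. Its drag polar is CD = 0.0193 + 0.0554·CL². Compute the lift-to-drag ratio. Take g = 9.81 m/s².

Weight W = mg = 6370 × 9.81 = 62490 N; in level flight L = W.
q = ½ρv² = ½ × 0.645 × 150² = 7256 Pa.
Required CL = L/(qS) = 62490/(7256·57) = 0.1511.
CD = 0.0193 + 0.0554 × 0.1511² = 0.02056.
L/D = CL/CD = 0.1511 / 0.02056 = 7.35

L/D = 7.35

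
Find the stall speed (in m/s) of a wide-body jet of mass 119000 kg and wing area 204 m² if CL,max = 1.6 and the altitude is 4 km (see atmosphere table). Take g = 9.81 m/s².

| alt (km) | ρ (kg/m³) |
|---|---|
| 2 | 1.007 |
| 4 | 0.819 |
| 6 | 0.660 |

V_stall = 93.5 m/s

At 4 km, from the table: ρ = 0.819 kg/m³.
At stall, lift equals weight: L = W = m·g = 119000 × 9.81 = 1.167×10^6 N.
V_stall = √(2W/(ρ·S·CL,max)) = √(2 × 1.167×10^6 / (0.819 × 204 × 1.6))
V_stall = √8734 = 93.5 m/s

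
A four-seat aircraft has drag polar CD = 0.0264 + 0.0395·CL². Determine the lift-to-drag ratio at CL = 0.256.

CD = 0.0264 + 0.0395 × 0.256² = 0.02899
L/D = CL/CD = 0.256 / 0.02899 = 8.83

L/D = 8.83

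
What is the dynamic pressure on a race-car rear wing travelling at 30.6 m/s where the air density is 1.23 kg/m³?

q = ½ρv² = ½ × 1.23 × 30.6² = 576 Pa

q = 576 Pa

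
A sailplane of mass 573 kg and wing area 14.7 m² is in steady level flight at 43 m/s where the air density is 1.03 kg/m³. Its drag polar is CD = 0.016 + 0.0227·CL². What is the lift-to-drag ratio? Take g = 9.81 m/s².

L/D = 20.4

In steady level flight, lift balances weight: W = mg = 573 × 9.81 = 5621.1 N.
Dynamic pressure q = 0.5 × 1.03 × 43² = 952.2 Pa.
CL = W/(q·S) = 5621.1 / (952.2 × 14.7) = 0.4016.
CD = 0.016 + 0.0227 × 0.4016² = 0.01966.
L/D = CL/CD = 0.4016 / 0.01966 = 20.4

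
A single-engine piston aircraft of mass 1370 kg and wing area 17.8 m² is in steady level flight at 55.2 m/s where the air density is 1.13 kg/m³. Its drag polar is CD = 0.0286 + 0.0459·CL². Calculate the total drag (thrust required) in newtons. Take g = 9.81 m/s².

Weight W = mg = 1370 × 9.81 = 13440 N; in level flight L = W.
Dynamic pressure q = 0.5 × 1.13 × 55.2² = 1722 Pa.
Required CL = L/(qS) = 13440/(1722·17.8) = 0.4386.
CD = 0.0286 + 0.0459 × 0.4386² = 0.03743.
D = q·S·CD = 1722 × 17.8 × 0.03743 = 1147 N

D = 1150 N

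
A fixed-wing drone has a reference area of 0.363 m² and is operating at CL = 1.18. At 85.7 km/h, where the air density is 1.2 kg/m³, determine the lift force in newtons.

Convert speed: v = 85.7 km/h ÷ 3.6 = 23.81 m/s.
L = ½ρv²S·CL = ½ × 1.2 × 23.81² × 0.363 × 1.18 = 146 N

L = 146 N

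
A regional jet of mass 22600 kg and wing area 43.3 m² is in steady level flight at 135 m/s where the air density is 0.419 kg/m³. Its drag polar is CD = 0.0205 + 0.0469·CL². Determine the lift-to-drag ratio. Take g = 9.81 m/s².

Weight W = mg = 22600 × 9.81 = 2.2171×10^5 N; in level flight L = W.
q = ½ρv² = ½ × 0.419 × 135² = 3818 Pa.
CL = W/(q·S) = 2.2171×10^5 / (3818 × 43.3) = 1.341.
CD = 0.0205 + 0.0469 × 1.341² = 0.1048.
L/D = CL/CD = 1.341 / 0.1048 = 12.8

L/D = 12.8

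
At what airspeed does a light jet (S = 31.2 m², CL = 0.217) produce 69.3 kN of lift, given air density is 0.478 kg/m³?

L = ½ρv²S·CL ⇒ v = √(2L/(ρ·S·CL))
v = √(2 × 69300 / (0.478 × 31.2 × 0.217)) = √42830 = 207 m/s

v = 207 m/s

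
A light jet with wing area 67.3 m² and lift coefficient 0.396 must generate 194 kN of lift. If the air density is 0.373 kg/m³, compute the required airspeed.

v = 198 m/s

L = ½ρv²S·CL ⇒ v = √(2L/(ρ·S·CL))
v = √(2 × 1.94×10^5 / (0.373 × 67.3 × 0.396)) = √39030 = 198 m/s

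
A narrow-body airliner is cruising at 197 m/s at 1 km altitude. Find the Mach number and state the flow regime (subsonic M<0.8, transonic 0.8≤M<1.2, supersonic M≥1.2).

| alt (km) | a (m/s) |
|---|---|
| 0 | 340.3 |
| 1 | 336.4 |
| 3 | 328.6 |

At 1 km, from the table: a = 336.4 m/s.
M = v/a = 197 / 336.4 = 0.586
M = 0.586 → subsonic.

M = 0.586 (subsonic)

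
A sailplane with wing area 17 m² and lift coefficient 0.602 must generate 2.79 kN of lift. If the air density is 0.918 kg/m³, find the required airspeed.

v = 24.4 m/s

L = ½ρv²S·CL ⇒ v = √(2L/(ρ·S·CL))
v = √(2 × 2790 / (0.918 × 17 × 0.602)) = √593.9 = 24.4 m/s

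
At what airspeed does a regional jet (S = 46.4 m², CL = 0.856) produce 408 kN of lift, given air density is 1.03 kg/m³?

v = 141 m/s

L = ½ρv²S·CL ⇒ v = √(2L/(ρ·S·CL))
v = √(2 × 4.08×10^5 / (1.03 × 46.4 × 0.856)) = √19950 = 141 m/s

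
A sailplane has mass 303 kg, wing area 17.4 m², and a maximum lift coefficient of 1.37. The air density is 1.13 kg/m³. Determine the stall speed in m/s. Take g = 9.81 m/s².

Stall occurs when L = W at CL,max. W = mg = 303 × 9.81 = 2972 N.
From L = ½ρV²S·CL,max = W: V_stall = √(2W/(ρSCL,max)) = √(2·2972/(1.13·17.4·1.37))
V_stall = √220.7 = 14.9 m/s

V_stall = 14.9 m/s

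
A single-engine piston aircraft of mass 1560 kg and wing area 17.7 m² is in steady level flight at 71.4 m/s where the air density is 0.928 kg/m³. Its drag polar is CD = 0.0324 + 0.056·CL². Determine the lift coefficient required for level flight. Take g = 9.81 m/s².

CL = 0.366

Level flight ⇒ L = W = m·g = 1560 × 9.81 = 15304 N.
Dynamic pressure q = 0.5 × 0.928 × 71.4² = 2365 Pa.
CL = W/(q·S) = 15304 / (2365 × 17.7) = 0.3655.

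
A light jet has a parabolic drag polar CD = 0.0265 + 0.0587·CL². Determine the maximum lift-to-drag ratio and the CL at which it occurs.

For CD = CD0 + K·CL², (L/D)max occurs at CL* = √(CD0/K) and equals 1/(2√(K·CD0)).
(L/D)max = 1/(2√(0.0587 × 0.0265)) = 1/(2 × 0.03944) = 12.7
CL* = √(0.0265/0.0587) = 0.672

(L/D)max = 12.7, at CL = 0.672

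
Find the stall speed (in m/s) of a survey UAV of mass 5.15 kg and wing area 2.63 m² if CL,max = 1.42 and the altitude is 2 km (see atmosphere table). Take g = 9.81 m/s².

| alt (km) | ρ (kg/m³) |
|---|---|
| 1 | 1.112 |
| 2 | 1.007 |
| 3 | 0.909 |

At 2 km, from the table: ρ = 1.007 kg/m³.
Stall occurs when L = W at CL,max. W = mg = 5.15 × 9.81 = 50.52 N.
V_stall = √(2W/(ρ·S·CL,max)) = √(2 × 50.52 / (1.007 × 2.63 × 1.42))
V_stall = √26.87 = 5.18 m/s

V_stall = 5.18 m/s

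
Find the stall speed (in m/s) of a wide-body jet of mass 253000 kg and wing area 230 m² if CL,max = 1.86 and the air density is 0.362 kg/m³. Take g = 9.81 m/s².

Weight W = mg = 253000 × 9.81 = 2.482×10^6 N.
From L = ½ρV²S·CL,max = W: V_stall = √(2W/(ρSCL,max)) = √(2·2.482×10^6/(0.362·230·1.86))
V_stall = √32050 = 179 m/s

V_stall = 179 m/s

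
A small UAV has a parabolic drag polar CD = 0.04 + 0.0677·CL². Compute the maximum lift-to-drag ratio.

(L/D)max = 9.61

For CD = CD0 + K·CL², (L/D)max occurs at CL* = √(CD0/K) and equals 1/(2√(K·CD0)).
(L/D)max = 1/(2√(0.0677 × 0.04)) = 1/(2 × 0.05204) = 9.61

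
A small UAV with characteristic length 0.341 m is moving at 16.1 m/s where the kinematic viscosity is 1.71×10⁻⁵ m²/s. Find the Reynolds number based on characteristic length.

Re = v·c/ν = 16.1 × 0.341 / (1.71×10⁻⁵) = 3.21×10^5

Re = 3.21×10^5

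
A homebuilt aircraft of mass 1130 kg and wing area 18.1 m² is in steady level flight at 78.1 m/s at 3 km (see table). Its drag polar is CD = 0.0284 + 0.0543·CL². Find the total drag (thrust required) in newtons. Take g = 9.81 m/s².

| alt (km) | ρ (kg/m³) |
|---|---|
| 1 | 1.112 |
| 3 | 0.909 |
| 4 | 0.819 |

D = 1560 N

At 3 km, from the table: ρ = 0.909 kg/m³.
In steady level flight, lift balances weight: W = mg = 1130 × 9.81 = 11085 N.
q = ½ρv² = ½ × 0.909 × 78.1² = 2772 Pa.
Required CL = L/(qS) = 11085/(2772·18.1) = 0.2209.
CD = 0.0284 + 0.0543 × 0.2209² = 0.03105.
D = q·S·CD = 2772 × 18.1 × 0.03105 = 1558 N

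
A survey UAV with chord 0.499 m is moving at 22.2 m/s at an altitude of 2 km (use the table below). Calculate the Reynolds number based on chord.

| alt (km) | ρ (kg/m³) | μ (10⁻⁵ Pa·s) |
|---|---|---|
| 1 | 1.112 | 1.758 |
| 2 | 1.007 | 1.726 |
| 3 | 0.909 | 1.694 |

At 2 km, from the table: ρ = 1.007 kg/m³, μ = 1.726×10⁻⁵ Pa·s.
Re = ρ·v·c/μ = 1.007 × 22.2 × 0.499 / (1.726×10⁻⁵) = 6.46×10^5

Re = 6.46×10^5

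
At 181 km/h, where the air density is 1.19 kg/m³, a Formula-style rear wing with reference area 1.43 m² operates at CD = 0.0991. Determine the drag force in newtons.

D = 213 N

Convert speed: v = 181 km/h ÷ 3.6 = 50.28 m/s.
Dynamic pressure q = ½ρv² = ½ × 1.19 × 50.28² = 1504 Pa.
D = q·S·CD = 1504 × 1.43 × 0.0991 = 213 N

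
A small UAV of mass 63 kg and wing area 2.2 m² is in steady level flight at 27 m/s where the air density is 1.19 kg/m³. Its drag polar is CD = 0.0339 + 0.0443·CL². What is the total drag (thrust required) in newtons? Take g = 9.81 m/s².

Weight W = mg = 63 × 9.81 = 618.03 N; in level flight L = W.
q = ½ρv² = ½ × 1.19 × 27² = 433.8 Pa.
CL = 2W/(ρv²S) = 2×618.03/(1.19×27²×2.2) = 0.6477.
CD = 0.0339 + 0.0443 × 0.6477² = 0.05248.
D = q·S·CD = 433.8 × 2.2 × 0.05248 = 50.08 N

D = 50.1 N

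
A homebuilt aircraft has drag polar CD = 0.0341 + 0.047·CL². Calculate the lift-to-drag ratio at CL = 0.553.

L/D = 11.4

CD = 0.0341 + 0.047 × 0.553² = 0.04847
L/D = CL/CD = 0.553 / 0.04847 = 11.4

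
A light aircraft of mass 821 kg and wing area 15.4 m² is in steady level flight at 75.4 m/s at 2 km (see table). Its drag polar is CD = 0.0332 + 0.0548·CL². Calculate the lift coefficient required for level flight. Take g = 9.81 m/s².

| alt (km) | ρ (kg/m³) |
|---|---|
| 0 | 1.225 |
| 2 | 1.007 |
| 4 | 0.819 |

CL = 0.183

At 2 km, from the table: ρ = 1.007 kg/m³.
Weight W = mg = 821 × 9.81 = 8054 N; in level flight L = W.
Dynamic pressure q = 0.5 × 1.007 × 75.4² = 2862 Pa.
Required CL = L/(qS) = 8054/(2862·15.4) = 0.1827.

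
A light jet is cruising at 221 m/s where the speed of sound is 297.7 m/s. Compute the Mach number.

M = 0.742

M = v/a = 221 / 297.7 = 0.742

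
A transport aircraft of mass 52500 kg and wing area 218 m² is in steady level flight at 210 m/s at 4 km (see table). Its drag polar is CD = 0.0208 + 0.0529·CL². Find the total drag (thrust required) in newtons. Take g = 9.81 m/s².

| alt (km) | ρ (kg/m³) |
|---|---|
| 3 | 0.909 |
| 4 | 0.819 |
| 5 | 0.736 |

D = 85500 N

At 4 km, from the table: ρ = 0.819 kg/m³.
In steady level flight, lift balances weight: W = mg = 52500 × 9.81 = 5.1502×10^5 N.
Dynamic pressure q = 0.5 × 0.819 × 210² = 18060 Pa.
CL = W/(q·S) = 5.1502×10^5 / (18060 × 218) = 0.1308.
CD = 0.0208 + 0.0529 × 0.1308² = 0.02171.
D = q·S·CD = 18060 × 218 × 0.02171 = 85450 N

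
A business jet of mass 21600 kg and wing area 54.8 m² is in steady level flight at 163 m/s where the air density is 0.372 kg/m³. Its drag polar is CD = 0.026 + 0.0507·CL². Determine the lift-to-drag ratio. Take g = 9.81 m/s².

L/D = 13.7

Level flight ⇒ L = W = m·g = 21600 × 9.81 = 2.119×10^5 N.
q = ½ρv² = ½ × 0.372 × 163² = 4942 Pa.
CL = 2W/(ρv²S) = 2×2.119×10^5/(0.372×163²×54.8) = 0.7824.
CD = 0.026 + 0.0507 × 0.7824² = 0.05704.
L/D = CL/CD = 0.7824 / 0.05704 = 13.7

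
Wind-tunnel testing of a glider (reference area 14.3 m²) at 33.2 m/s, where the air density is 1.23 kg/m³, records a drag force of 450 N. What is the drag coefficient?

From D = ½ρv²S·CD, rearranging gives CD = 2D/(ρv²S).
CD = 2 × 450 / (1.23 × 33.2² × 14.3) = 0.0464

CD = 0.0464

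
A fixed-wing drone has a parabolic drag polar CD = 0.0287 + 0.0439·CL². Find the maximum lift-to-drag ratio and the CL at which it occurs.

For CD = CD0 + K·CL², (L/D)max occurs at CL* = √(CD0/K) and equals 1/(2√(K·CD0)).
(L/D)max = 1/(2√(0.0439 × 0.0287)) = 1/(2 × 0.0355) = 14.1
CL* = √(0.0287/0.0439) = 0.809

(L/D)max = 14.1, at CL = 0.809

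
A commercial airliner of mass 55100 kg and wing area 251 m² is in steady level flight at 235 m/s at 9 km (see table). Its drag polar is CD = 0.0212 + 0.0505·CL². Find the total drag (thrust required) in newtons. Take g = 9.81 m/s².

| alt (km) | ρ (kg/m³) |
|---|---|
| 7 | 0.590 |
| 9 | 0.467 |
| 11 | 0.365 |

At 9 km, from the table: ρ = 0.467 kg/m³.
Level flight ⇒ L = W = m·g = 55100 × 9.81 = 5.4053×10^5 N.
Dynamic pressure q = 0.5 × 0.467 × 235² = 12900 Pa.
CL = 2W/(ρv²S) = 2×5.4053×10^5/(0.467×235²×251) = 0.167.
CD = 0.0212 + 0.0505 × 0.167² = 0.02261.
D = q·S·CD = 12900 × 251 × 0.02261 = 73180 N

D = 73200 N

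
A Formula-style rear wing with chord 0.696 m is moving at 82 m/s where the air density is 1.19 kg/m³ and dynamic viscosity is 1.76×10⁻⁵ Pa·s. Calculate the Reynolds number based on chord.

Re = ρ·v·c/μ = 1.19 × 82 × 0.696 / (1.76×10⁻⁵) = 3.86×10^6

Re = 3.86×10^6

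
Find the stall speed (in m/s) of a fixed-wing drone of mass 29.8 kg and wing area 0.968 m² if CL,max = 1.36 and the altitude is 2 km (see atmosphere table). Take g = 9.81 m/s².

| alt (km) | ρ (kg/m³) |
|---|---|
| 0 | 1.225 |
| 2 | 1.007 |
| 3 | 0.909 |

V_stall = 21 m/s

At 2 km, from the table: ρ = 1.007 kg/m³.
Weight W = mg = 29.8 × 9.81 = 292.3 N.
V_stall = √(2W/(ρ·S·CL,max)) = √(2 × 292.3 / (1.007 × 0.968 × 1.36))
V_stall = √441 = 21 m/s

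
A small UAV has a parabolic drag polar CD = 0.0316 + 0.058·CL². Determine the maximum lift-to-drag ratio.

(L/D)max = 11.7

For CD = CD0 + K·CL², (L/D)max occurs at CL* = √(CD0/K) and equals 1/(2√(K·CD0)).
(L/D)max = 1/(2√(0.058 × 0.0316)) = 1/(2 × 0.04281) = 11.7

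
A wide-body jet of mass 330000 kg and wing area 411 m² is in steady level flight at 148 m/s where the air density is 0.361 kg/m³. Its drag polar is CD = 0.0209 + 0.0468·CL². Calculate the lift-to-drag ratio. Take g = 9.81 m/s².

L/D = 9.64

Level flight ⇒ L = W = m·g = 330000 × 9.81 = 3.2373×10^6 N.
q = ½ρv² = ½ × 0.361 × 148² = 3954 Pa.
CL = W/(q·S) = 3.2373×10^6 / (3954 × 411) = 1.992.
CD = 0.0209 + 0.0468 × 1.992² = 0.2066.
L/D = CL/CD = 1.992 / 0.2066 = 9.64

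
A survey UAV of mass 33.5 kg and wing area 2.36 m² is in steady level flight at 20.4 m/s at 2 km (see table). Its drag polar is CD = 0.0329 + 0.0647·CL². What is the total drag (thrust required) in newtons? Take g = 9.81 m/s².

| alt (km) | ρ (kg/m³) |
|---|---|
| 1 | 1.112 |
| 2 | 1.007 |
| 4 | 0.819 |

At 2 km, from the table: ρ = 1.007 kg/m³.
In steady level flight, lift balances weight: W = mg = 33.5 × 9.81 = 328.63 N.
Dynamic pressure q = 0.5 × 1.007 × 20.4² = 209.5 Pa.
Required CL = L/(qS) = 328.63/(209.5·2.36) = 0.6646.
CD = 0.0329 + 0.0647 × 0.6646² = 0.06148.
D = q·S·CD = 209.5 × 2.36 × 0.06148 = 30.4 N

D = 30.4 N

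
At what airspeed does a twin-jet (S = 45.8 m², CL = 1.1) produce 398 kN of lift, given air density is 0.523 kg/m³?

v = 174 m/s

L = ½ρv²S·CL ⇒ v = √(2L/(ρ·S·CL))
v = √(2 × 3.98×10^5 / (0.523 × 45.8 × 1.1)) = √30210 = 174 m/s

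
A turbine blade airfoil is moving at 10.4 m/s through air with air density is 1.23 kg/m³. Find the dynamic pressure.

q = ½ρv² = ½ × 1.23 × 10.4² = 66.5 Pa

q = 66.5 Pa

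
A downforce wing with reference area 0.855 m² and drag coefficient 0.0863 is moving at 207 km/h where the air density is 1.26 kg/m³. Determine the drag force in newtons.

D = 154 N

Convert speed: v = 207 km/h ÷ 3.6 = 57.5 m/s.
D = ½ρv²S·CD = ½ × 1.26 × 57.5² × 0.855 × 0.0863 = 154 N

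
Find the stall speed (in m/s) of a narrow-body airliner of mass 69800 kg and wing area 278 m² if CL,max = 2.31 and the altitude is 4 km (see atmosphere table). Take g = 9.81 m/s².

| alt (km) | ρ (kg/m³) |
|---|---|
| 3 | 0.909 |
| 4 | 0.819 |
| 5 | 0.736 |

At 4 km, from the table: ρ = 0.819 kg/m³.
At stall, lift equals weight: L = W = m·g = 69800 × 9.81 = 6.847×10^5 N.
V_stall = √(2W/(ρ·S·CL,max)) = √(2 × 6.847×10^5 / (0.819 × 278 × 2.31))
V_stall = √2604 = 51 m/s

V_stall = 51 m/s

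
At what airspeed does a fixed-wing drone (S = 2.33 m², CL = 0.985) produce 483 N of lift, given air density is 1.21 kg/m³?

v = 18.7 m/s

L = ½ρv²S·CL ⇒ v = √(2L/(ρ·S·CL))
v = √(2 × 483 / (1.21 × 2.33 × 0.985)) = √347.9 = 18.7 m/s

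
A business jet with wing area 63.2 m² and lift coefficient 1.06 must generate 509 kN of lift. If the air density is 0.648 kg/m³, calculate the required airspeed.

v = 153 m/s

L = ½ρv²S·CL ⇒ v = √(2L/(ρ·S·CL))
v = √(2 × 5.09×10^5 / (0.648 × 63.2 × 1.06)) = √23450 = 153 m/s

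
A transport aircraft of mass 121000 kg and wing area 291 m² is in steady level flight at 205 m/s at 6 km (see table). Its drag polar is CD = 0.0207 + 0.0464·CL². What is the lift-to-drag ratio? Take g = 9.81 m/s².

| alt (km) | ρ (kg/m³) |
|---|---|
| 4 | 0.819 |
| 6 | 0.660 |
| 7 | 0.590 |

At 6 km, from the table: ρ = 0.660 kg/m³.
Weight W = mg = 121000 × 9.81 = 1.187×10^6 N; in level flight L = W.
Dynamic pressure q = 0.5 × 0.66 × 205² = 13870 Pa.
CL = W/(q·S) = 1.187×10^6 / (13870 × 291) = 0.2941.
CD = 0.0207 + 0.0464 × 0.2941² = 0.02471.
L/D = CL/CD = 0.2941 / 0.02471 = 11.9

L/D = 11.9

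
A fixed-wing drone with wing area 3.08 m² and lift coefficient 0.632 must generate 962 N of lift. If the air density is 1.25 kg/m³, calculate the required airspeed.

v = 28.1 m/s

L = ½ρv²S·CL ⇒ v = √(2L/(ρ·S·CL))
v = √(2 × 962 / (1.25 × 3.08 × 0.632)) = √790.7 = 28.1 m/s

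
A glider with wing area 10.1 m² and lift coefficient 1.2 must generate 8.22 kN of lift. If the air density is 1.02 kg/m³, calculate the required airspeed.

L = ½ρv²S·CL ⇒ v = √(2L/(ρ·S·CL))
v = √(2 × 8220 / (1.02 × 10.1 × 1.2)) = √1330 = 36.5 m/s

v = 36.5 m/s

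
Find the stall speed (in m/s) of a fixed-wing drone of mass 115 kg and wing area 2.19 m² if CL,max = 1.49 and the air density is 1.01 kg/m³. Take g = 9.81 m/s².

V_stall = 26.2 m/s

Weight W = mg = 115 × 9.81 = 1128 N.
V_stall = √(2W/(ρ·S·CL,max)) = √(2 × 1128 / (1.01 × 2.19 × 1.49))
V_stall = √684.6 = 26.2 m/s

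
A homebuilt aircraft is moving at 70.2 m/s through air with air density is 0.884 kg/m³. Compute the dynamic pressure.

q = ½ρv² = ½ × 0.884 × 70.2² = 2180 Pa

q = 2180 Pa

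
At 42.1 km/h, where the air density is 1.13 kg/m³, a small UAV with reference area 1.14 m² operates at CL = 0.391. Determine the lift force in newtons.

L = 34.4 N

Convert speed: v = 42.1 km/h ÷ 3.6 = 11.69 m/s.
Dynamic pressure q = ½ρv² = ½ × 1.13 × 11.69² = 77.27 Pa.
L = q·S·CL = 77.27 × 1.14 × 0.391 = 34.4 N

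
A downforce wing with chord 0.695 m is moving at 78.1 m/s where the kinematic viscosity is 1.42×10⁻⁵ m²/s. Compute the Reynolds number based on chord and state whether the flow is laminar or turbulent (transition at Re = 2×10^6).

Re = v·c/ν = 78.1 × 0.695 / (1.42×10⁻⁵) = 3.82×10^6
Since 3.82×10^6 > 2×10^6, the flow is turbulent.

Re = 3.82×10^6 (turbulent)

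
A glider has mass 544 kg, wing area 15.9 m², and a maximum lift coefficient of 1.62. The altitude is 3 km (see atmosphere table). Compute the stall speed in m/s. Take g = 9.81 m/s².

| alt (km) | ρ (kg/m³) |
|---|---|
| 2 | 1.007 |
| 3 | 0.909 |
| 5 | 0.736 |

At 3 km, from the table: ρ = 0.909 kg/m³.
Weight W = mg = 544 × 9.81 = 5337 N.
V_stall = √(2W/(ρ·S·CL,max)) = √(2 × 5337 / (0.909 × 15.9 × 1.62))
V_stall = √455.8 = 21.4 m/s

V_stall = 21.4 m/s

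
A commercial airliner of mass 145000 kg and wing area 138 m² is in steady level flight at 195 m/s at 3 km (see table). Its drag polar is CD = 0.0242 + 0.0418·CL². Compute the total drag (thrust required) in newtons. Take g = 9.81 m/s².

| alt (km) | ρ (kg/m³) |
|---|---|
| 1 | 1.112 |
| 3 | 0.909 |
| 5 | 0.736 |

D = 93200 N

At 3 km, from the table: ρ = 0.909 kg/m³.
In steady level flight, lift balances weight: W = mg = 145000 × 9.81 = 1.4224×10^6 N.
q = ½ρv² = ½ × 0.909 × 195² = 17280 Pa.
CL = 2W/(ρv²S) = 2×1.4224×10^6/(0.909×195²×138) = 0.5964.
CD = 0.0242 + 0.0418 × 0.5964² = 0.03907.
D = q·S·CD = 17280 × 138 × 0.03907 = 93180 N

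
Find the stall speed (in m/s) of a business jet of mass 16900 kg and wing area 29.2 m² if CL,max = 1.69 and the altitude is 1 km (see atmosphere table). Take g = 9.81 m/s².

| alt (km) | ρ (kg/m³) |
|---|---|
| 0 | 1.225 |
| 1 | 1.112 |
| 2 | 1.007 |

At 1 km, from the table: ρ = 1.112 kg/m³.
At stall, lift equals weight: L = W = m·g = 16900 × 9.81 = 1.658×10^5 N.
From L = ½ρV²S·CL,max = W: V_stall = √(2W/(ρSCL,max)) = √(2·1.658×10^5/(1.112·29.2·1.69))
V_stall = √6042 = 77.7 m/s

V_stall = 77.7 m/s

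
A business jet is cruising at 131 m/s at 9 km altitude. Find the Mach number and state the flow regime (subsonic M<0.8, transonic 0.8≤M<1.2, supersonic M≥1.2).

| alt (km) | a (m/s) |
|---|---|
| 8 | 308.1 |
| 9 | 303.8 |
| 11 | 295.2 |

M = 0.431 (subsonic)

At 9 km, from the table: a = 303.8 m/s.
M = v/a = 131 / 303.8 = 0.431
M = 0.431 → subsonic.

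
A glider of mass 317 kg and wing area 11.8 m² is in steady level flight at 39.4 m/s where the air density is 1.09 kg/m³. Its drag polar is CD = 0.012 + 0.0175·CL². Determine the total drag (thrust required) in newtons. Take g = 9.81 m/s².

D = 137 N

Weight W = mg = 317 × 9.81 = 3109.8 N; in level flight L = W.
q = ½ρv² = ½ × 1.09 × 39.4² = 846 Pa.
CL = 2W/(ρv²S) = 2×3109.8/(1.09×39.4²×11.8) = 0.3115.
CD = 0.012 + 0.0175 × 0.3115² = 0.0137.
D = q·S·CD = 846 × 11.8 × 0.0137 = 136.8 N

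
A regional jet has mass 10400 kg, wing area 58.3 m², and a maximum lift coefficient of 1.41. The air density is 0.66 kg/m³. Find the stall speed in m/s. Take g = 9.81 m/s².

At stall, lift equals weight: L = W = m·g = 10400 × 9.81 = 1.02×10^5 N.
From L = ½ρV²S·CL,max = W: V_stall = √(2W/(ρSCL,max)) = √(2·1.02×10^5/(0.66·58.3·1.41))
V_stall = √3761 = 61.3 m/s

V_stall = 61.3 m/s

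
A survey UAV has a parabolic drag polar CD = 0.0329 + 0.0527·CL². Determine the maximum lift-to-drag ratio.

(L/D)max = 12

For CD = CD0 + K·CL², (L/D)max occurs at CL* = √(CD0/K) and equals 1/(2√(K·CD0)).
(L/D)max = 1/(2√(0.0527 × 0.0329)) = 1/(2 × 0.04164) = 12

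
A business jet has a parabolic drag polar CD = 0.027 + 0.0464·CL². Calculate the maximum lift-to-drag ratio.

For CD = CD0 + K·CL², (L/D)max occurs at CL* = √(CD0/K) and equals 1/(2√(K·CD0)).
(L/D)max = 1/(2√(0.0464 × 0.027)) = 1/(2 × 0.03539) = 14.1

(L/D)max = 14.1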